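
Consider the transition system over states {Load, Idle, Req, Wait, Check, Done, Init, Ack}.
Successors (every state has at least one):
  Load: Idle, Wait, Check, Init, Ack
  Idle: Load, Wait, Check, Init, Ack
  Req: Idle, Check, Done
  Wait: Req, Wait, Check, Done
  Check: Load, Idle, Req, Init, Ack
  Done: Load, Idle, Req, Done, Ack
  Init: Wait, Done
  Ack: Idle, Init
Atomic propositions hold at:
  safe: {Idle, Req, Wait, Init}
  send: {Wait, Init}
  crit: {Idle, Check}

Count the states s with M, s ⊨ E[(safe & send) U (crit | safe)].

5

Sat(safe & send) = {Wait, Init}
Sat(crit | safe) = {Idle, Req, Wait, Check, Init}
E[(safe & send) U (crit | safe)]: least fixpoint, start Z0 = Sat((crit | safe)) = {Idle, Req, Wait, Check, Init}, add states in Sat(safe & send) with some successor in Z. Already a fixed point.
Sat(E[(safe & send) U (crit | safe)]) = {Idle, Req, Wait, Check, Init}
|Sat(E[(safe & send) U (crit | safe)])| = |{Idle, Req, Wait, Check, Init}| = 5.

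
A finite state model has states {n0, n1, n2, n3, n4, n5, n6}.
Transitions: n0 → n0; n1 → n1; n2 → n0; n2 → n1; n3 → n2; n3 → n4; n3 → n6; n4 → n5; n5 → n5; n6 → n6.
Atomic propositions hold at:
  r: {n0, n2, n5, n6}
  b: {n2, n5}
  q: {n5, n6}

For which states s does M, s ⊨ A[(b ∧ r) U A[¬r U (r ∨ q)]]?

{n0, n2, n3, n4, n5, n6}

Sat(b ∧ r) = {n2, n5}
Sat(¬r) = {n1, n3, n4}
Sat(r ∨ q) = {n0, n2, n5, n6}
A[¬r U (r ∨ q)]: least fixpoint, start Z0 = Sat((r ∨ q)) = {n0, n2, n5, n6}, add states in Sat(¬r) with every successor in Z. Z1 = {n0, n2, n4, n5, n6}; Z2 = {n0, n2, n3, n4, n5, n6}; fixed.
Sat(A[¬r U (r ∨ q)]) = {n0, n2, n3, n4, n5, n6}
A[(b ∧ r) U A[¬r U (r ∨ q)]]: least fixpoint, start Z0 = Sat(A[¬r U (r ∨ q)]) = {n0, n2, n3, n4, n5, n6}, add states in Sat(b ∧ r) with every successor in Z. Already a fixed point.
Sat(A[(b ∧ r) U A[¬r U (r ∨ q)]]) = {n0, n2, n3, n4, n5, n6}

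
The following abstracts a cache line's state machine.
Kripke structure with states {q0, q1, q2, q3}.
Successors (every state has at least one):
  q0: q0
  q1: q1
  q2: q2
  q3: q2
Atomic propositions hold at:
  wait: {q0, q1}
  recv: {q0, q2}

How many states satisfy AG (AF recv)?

AF recv: least fixpoint, start Z0 = {q0, q2}, add states with every successor in Z. Z1 = {q0, q2, q3}; fixed.
Sat(AF recv) = {q0, q2, q3}
AG (AF recv): greatest fixpoint, start Z0 = {q0, q2, q3}, keep only states in Sat with every successor in Z. Already a fixed point.
Sat(AG (AF recv)) = {q0, q2, q3}
|Sat(AG (AF recv))| = |{q0, q2, q3}| = 3.

3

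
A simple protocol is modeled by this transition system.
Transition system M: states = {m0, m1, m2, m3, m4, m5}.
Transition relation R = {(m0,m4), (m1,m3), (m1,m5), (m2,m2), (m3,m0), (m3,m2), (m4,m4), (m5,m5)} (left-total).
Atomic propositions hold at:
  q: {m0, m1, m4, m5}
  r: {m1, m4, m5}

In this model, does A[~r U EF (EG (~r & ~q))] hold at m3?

Yes

Sat(~r) = {m0, m2, m3}
Sat(~q) = {m2, m3}
Sat(~r & ~q) = {m2, m3}
EG (~r & ~q): greatest fixpoint, start Z0 = {m2, m3}, keep only states in Sat with some successor in Z. Already a fixed point.
Sat(EG (~r & ~q)) = {m2, m3}
EF (EG (~r & ~q)): least fixpoint, start Z0 = {m2, m3}, add states with some successor in Z. Z1 = {m1, m2, m3}; fixed.
Sat(EF (EG (~r & ~q))) = {m1, m2, m3}
A[~r U EF (EG (~r & ~q))]: least fixpoint, start Z0 = Sat(EF (EG (~r & ~q))) = {m1, m2, m3}, add states in Sat(~r) with every successor in Z. Already a fixed point.
Sat(A[~r U EF (EG (~r & ~q))]) = {m1, m2, m3}
m3 ∈ Sat(A[~r U EF (EG (~r & ~q))]) = {m1, m2, m3}, so the formula holds at m3.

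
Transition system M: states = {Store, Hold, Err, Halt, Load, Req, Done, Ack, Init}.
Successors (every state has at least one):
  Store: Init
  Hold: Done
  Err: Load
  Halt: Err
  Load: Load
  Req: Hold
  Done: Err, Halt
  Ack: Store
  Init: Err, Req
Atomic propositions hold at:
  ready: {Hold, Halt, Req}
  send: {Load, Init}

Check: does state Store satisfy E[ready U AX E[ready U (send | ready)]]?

Yes

Sat(send | ready) = {Hold, Halt, Load, Req, Init}
E[ready U (send | ready)]: least fixpoint, start Z0 = Sat((send | ready)) = {Hold, Halt, Load, Req, Init}, add states in Sat(ready) with some successor in Z. Already a fixed point.
Sat(E[ready U (send | ready)]) = {Hold, Halt, Load, Req, Init}
Sat(AX E[ready U (send | ready)]) = {s : every successor in {Hold, Halt, Load, Req, Init}} = {Store, Err, Load, Req}
E[ready U AX E[ready U (send | ready)]]: least fixpoint, start Z0 = Sat(AX E[ready U (send | ready)]) = {Store, Err, Load, Req}, add states in Sat(ready) with some successor in Z. Z1 = {Store, Err, Halt, Load, Req}; fixed.
Sat(E[ready U AX E[ready U (send | ready)]]) = {Store, Err, Halt, Load, Req}
Store ∈ Sat(E[ready U AX E[ready U (send | ready)]]) = {Store, Err, Halt, Load, Req}, so the formula holds at Store.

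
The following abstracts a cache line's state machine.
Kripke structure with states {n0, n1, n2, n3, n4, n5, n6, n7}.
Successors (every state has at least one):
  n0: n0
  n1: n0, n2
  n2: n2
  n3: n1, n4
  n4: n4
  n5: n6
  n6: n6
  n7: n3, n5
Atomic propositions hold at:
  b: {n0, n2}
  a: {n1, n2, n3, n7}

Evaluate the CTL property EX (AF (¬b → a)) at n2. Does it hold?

Sat(¬b) = {n1, n3, n4, n5, n6, n7}
Sat(¬b → a) = {n0, n1, n2, n3, n7}
AF (¬b → a): least fixpoint, start Z0 = {n0, n1, n2, n3, n7}, add states with every successor in Z. Already a fixed point.
Sat(AF (¬b → a)) = {n0, n1, n2, n3, n7}
Sat(EX (AF (¬b → a))) = {s : some successor in {n0, n1, n2, n3, n7}} = {n0, n1, n2, n3, n7}
n2 ∈ Sat(EX (AF (¬b → a))) = {n0, n1, n2, n3, n7}, so the formula holds at n2.

Yes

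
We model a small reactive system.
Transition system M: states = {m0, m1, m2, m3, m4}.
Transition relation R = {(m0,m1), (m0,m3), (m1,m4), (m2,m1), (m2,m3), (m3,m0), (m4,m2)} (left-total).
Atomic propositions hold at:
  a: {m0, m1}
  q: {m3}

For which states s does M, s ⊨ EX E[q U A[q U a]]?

A[q U a]: least fixpoint, start Z0 = Sat(a) = {m0, m1}, add states in Sat(q) with every successor in Z. Z1 = {m0, m1, m3}; fixed.
Sat(A[q U a]) = {m0, m1, m3}
E[q U A[q U a]]: least fixpoint, start Z0 = Sat(A[q U a]) = {m0, m1, m3}, add states in Sat(q) with some successor in Z. Already a fixed point.
Sat(E[q U A[q U a]]) = {m0, m1, m3}
Sat(EX E[q U A[q U a]]) = {s : some successor in {m0, m1, m3}} = {m0, m2, m3}

{m0, m2, m3}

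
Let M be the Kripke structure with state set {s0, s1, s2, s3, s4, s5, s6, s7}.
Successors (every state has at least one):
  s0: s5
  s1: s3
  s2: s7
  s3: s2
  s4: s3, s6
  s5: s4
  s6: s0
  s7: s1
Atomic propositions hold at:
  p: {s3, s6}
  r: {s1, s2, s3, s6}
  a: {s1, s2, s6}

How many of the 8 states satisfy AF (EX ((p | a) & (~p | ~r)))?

4

Sat(p | a) = {s1, s2, s3, s6}
Sat(~p) = {s0, s1, s2, s4, s5, s7}
Sat(~r) = {s0, s4, s5, s7}
Sat(~p | ~r) = {s0, s1, s2, s4, s5, s7}
Sat((p | a) & (~p | ~r)) = {s1, s2}
Sat(EX ((p | a) & (~p | ~r))) = {s : some successor in {s1, s2}} = {s3, s7}
AF (EX ((p | a) & (~p | ~r))): least fixpoint, start Z0 = {s3, s7}, add states with every successor in Z. Z1 = {s1, s2, s3, s7}; fixed.
Sat(AF (EX ((p | a) & (~p | ~r)))) = {s1, s2, s3, s7}
|Sat(AF (EX ((p | a) & (~p | ~r))))| = |{s1, s2, s3, s7}| = 4.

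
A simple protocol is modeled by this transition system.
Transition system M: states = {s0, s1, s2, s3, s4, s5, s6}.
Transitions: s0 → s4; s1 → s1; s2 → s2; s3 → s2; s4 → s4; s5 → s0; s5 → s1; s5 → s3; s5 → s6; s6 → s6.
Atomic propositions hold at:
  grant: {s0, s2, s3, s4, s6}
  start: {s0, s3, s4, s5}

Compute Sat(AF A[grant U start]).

A[grant U start]: least fixpoint, start Z0 = Sat(start) = {s0, s3, s4, s5}, add states in Sat(grant) with every successor in Z. Already a fixed point.
Sat(A[grant U start]) = {s0, s3, s4, s5}
AF A[grant U start]: least fixpoint, start Z0 = {s0, s3, s4, s5}, add states with every successor in Z. Already a fixed point.
Sat(AF A[grant U start]) = {s0, s3, s4, s5}

{s0, s3, s4, s5}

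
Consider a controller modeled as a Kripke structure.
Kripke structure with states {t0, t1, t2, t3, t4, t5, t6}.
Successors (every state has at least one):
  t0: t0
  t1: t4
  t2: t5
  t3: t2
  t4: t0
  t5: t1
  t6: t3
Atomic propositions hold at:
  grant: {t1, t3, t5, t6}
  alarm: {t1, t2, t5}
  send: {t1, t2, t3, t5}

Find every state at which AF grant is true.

AF grant: least fixpoint, start Z0 = {t1, t3, t5, t6}, add states with every successor in Z. Z1 = {t1, t2, t3, t5, t6}; fixed.
Sat(AF grant) = {t1, t2, t3, t5, t6}

{t1, t2, t3, t5, t6}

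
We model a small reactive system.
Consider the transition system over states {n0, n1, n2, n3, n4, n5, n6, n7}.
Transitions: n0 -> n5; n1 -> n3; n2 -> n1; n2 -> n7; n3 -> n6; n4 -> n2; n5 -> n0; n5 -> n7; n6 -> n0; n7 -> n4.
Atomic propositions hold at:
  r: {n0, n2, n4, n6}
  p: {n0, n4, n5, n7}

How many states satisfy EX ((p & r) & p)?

3

Sat(p & r) = {n0, n4}
Sat((p & r) & p) = {n0, n4}
Sat(EX ((p & r) & p)) = {s : some successor in {n0, n4}} = {n5, n6, n7}
|Sat(EX ((p & r) & p))| = |{n5, n6, n7}| = 3.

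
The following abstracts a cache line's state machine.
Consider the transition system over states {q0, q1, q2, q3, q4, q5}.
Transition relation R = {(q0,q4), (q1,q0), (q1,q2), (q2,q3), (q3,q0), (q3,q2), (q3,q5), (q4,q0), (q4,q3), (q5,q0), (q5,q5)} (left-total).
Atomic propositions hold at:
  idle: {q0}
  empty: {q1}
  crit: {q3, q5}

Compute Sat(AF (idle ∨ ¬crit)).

Sat(¬crit) = {q0, q1, q2, q4}
Sat(idle ∨ ¬crit) = {q0, q1, q2, q4}
AF (idle ∨ ¬crit): least fixpoint, start Z0 = {q0, q1, q2, q4}, add states with every successor in Z. Already a fixed point.
Sat(AF (idle ∨ ¬crit)) = {q0, q1, q2, q4}

{q0, q1, q2, q4}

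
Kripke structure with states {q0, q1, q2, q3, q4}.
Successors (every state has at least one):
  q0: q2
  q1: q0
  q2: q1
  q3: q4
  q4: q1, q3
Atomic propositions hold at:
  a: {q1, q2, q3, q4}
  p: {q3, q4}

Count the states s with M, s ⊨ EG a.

2

EG a: greatest fixpoint, start Z0 = {q1, q2, q3, q4}, keep only states in Sat with some successor in Z. Z1 = {q2, q3, q4}; Z2 = {q3, q4}; fixed.
Sat(EG a) = {q3, q4}
|Sat(EG a)| = |{q3, q4}| = 2.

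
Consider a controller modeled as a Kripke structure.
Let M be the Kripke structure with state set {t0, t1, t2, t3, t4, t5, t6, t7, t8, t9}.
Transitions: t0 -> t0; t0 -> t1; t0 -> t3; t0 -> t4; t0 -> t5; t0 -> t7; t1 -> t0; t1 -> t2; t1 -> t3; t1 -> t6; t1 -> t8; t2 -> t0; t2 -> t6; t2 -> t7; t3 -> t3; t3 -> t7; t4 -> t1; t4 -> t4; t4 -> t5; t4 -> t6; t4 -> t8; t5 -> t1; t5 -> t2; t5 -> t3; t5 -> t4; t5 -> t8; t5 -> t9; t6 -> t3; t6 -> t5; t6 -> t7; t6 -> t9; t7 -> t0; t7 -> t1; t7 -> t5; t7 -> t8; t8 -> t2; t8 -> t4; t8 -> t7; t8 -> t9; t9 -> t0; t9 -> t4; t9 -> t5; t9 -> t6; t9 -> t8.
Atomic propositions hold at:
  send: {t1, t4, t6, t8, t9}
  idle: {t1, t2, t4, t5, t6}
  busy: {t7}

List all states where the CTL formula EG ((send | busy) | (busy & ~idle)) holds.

{t1, t4, t6, t7, t8, t9}

Sat(send | busy) = {t1, t4, t6, t7, t8, t9}
Sat(~idle) = {t0, t3, t7, t8, t9}
Sat(busy & ~idle) = {t7}
Sat((send | busy) | (busy & ~idle)) = {t1, t4, t6, t7, t8, t9}
EG ((send | busy) | (busy & ~idle)): greatest fixpoint, start Z0 = {t1, t4, t6, t7, t8, t9}, keep only states in Sat with some successor in Z. Already a fixed point.
Sat(EG ((send | busy) | (busy & ~idle))) = {t1, t4, t6, t7, t8, t9}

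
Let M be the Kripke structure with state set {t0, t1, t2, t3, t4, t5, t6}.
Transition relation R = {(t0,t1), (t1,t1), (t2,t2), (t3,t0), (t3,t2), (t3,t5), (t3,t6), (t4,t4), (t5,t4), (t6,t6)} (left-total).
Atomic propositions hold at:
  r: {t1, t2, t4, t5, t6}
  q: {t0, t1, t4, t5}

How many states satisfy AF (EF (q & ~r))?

2

Sat(~r) = {t0, t3}
Sat(q & ~r) = {t0}
EF (q & ~r): least fixpoint, start Z0 = {t0}, add states with some successor in Z. Z1 = {t0, t3}; fixed.
Sat(EF (q & ~r)) = {t0, t3}
AF (EF (q & ~r)): least fixpoint, start Z0 = {t0, t3}, add states with every successor in Z. Already a fixed point.
Sat(AF (EF (q & ~r))) = {t0, t3}
|Sat(AF (EF (q & ~r)))| = |{t0, t3}| = 2.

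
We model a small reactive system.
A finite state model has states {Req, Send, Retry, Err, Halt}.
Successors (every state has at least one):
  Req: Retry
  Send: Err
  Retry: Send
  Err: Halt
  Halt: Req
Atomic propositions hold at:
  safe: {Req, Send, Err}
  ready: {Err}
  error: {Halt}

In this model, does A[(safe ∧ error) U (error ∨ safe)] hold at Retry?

No

Sat(safe ∧ error) = ∅
Sat(error ∨ safe) = {Req, Send, Err, Halt}
A[(safe ∧ error) U (error ∨ safe)]: least fixpoint, start Z0 = Sat((error ∨ safe)) = {Req, Send, Err, Halt}, add states in Sat(safe ∧ error) with every successor in Z. Already a fixed point.
Sat(A[(safe ∧ error) U (error ∨ safe)]) = {Req, Send, Err, Halt}
Retry ∉ Sat(A[(safe ∧ error) U (error ∨ safe)]) = {Req, Send, Err, Halt}, so the formula does not hold at Retry.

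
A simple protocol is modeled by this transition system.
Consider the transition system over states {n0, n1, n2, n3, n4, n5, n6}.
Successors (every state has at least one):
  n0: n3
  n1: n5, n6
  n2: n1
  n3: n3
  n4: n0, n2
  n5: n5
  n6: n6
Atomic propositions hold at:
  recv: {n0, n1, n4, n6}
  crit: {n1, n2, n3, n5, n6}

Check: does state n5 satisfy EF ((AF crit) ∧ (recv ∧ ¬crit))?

No

AF crit: least fixpoint, start Z0 = {n1, n2, n3, n5, n6}, add states with every successor in Z. Z1 = {n0, n1, n2, n3, n5, n6}; Z2 = {n0, n1, n2, n3, n4, n5, n6}; fixed.
Sat(AF crit) = {n0, n1, n2, n3, n4, n5, n6}
Sat(¬crit) = {n0, n4}
Sat(recv ∧ ¬crit) = {n0, n4}
Sat((AF crit) ∧ (recv ∧ ¬crit)) = {n0, n4}
EF ((AF crit) ∧ (recv ∧ ¬crit)): least fixpoint, start Z0 = {n0, n4}, add states with some successor in Z. Already a fixed point.
Sat(EF ((AF crit) ∧ (recv ∧ ¬crit))) = {n0, n4}
n5 ∉ Sat(EF ((AF crit) ∧ (recv ∧ ¬crit))) = {n0, n4}, so the formula does not hold at n5.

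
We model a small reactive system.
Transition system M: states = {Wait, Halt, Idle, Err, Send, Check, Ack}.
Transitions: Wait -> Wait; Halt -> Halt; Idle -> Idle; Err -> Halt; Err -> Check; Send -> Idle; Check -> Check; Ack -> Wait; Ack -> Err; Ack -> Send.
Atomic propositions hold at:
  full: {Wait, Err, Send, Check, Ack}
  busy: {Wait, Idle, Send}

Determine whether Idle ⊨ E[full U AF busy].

AF busy: least fixpoint, start Z0 = {Wait, Idle, Send}, add states with every successor in Z. Already a fixed point.
Sat(AF busy) = {Wait, Idle, Send}
E[full U AF busy]: least fixpoint, start Z0 = Sat(AF busy) = {Wait, Idle, Send}, add states in Sat(full) with some successor in Z. Z1 = {Wait, Idle, Send, Ack}; fixed.
Sat(E[full U AF busy]) = {Wait, Idle, Send, Ack}
Idle ∈ Sat(E[full U AF busy]) = {Wait, Idle, Send, Ack}, so the formula holds at Idle.

Yes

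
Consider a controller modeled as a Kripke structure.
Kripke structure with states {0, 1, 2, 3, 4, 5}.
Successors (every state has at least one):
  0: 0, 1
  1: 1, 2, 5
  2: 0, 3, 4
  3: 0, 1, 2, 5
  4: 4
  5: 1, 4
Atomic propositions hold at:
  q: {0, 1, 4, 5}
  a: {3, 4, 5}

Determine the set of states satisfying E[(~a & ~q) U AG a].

Sat(~a) = {0, 1, 2}
Sat(~q) = {2, 3}
Sat(~a & ~q) = {2}
AG a: greatest fixpoint, start Z0 = {3, 4, 5}, keep only states in Sat with every successor in Z. Z1 = {4}; fixed.
Sat(AG a) = {4}
E[(~a & ~q) U AG a]: least fixpoint, start Z0 = Sat(AG a) = {4}, add states in Sat(~a & ~q) with some successor in Z. Z1 = {2, 4}; fixed.
Sat(E[(~a & ~q) U AG a]) = {2, 4}

{2, 4}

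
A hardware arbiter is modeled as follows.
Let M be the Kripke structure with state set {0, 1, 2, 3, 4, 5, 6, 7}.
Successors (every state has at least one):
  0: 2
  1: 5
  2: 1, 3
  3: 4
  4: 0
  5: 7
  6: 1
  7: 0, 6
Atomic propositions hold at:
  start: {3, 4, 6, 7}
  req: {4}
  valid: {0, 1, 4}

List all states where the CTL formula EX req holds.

{3}

Sat(EX req) = {s : some successor in {4}} = {3}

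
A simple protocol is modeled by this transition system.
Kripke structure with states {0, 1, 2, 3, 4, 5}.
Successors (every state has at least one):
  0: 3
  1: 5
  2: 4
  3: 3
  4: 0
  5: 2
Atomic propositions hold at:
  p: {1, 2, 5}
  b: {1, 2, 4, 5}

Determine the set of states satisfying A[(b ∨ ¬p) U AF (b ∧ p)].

Sat(¬p) = {0, 3, 4}
Sat(b ∨ ¬p) = {0, 1, 2, 3, 4, 5}
Sat(b ∧ p) = {1, 2, 5}
AF (b ∧ p): least fixpoint, start Z0 = {1, 2, 5}, add states with every successor in Z. Already a fixed point.
Sat(AF (b ∧ p)) = {1, 2, 5}
A[(b ∨ ¬p) U AF (b ∧ p)]: least fixpoint, start Z0 = Sat(AF (b ∧ p)) = {1, 2, 5}, add states in Sat(b ∨ ¬p) with every successor in Z. Already a fixed point.
Sat(A[(b ∨ ¬p) U AF (b ∧ p)]) = {1, 2, 5}

{1, 2, 5}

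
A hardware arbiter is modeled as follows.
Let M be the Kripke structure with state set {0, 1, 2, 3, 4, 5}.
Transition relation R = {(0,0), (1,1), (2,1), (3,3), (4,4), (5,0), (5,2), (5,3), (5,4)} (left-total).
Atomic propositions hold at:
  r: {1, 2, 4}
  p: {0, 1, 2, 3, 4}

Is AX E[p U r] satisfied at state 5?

No

E[p U r]: least fixpoint, start Z0 = Sat(r) = {1, 2, 4}, add states in Sat(p) with some successor in Z. Already a fixed point.
Sat(E[p U r]) = {1, 2, 4}
Sat(AX E[p U r]) = {s : every successor in {1, 2, 4}} = {1, 2, 4}
5 ∉ Sat(AX E[p U r]) = {1, 2, 4}, so the formula does not hold at 5.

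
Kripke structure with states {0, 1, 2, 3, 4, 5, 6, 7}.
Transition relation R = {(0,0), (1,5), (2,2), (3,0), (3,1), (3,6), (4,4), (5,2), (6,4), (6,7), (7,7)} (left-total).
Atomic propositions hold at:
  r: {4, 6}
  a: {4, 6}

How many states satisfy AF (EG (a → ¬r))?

Sat(¬r) = {0, 1, 2, 3, 5, 7}
Sat(a → ¬r) = {0, 1, 2, 3, 5, 7}
EG (a → ¬r): greatest fixpoint, start Z0 = {0, 1, 2, 3, 5, 7}, keep only states in Sat with some successor in Z. Already a fixed point.
Sat(EG (a → ¬r)) = {0, 1, 2, 3, 5, 7}
AF (EG (a → ¬r)): least fixpoint, start Z0 = {0, 1, 2, 3, 5, 7}, add states with every successor in Z. Already a fixed point.
Sat(AF (EG (a → ¬r))) = {0, 1, 2, 3, 5, 7}
|Sat(AF (EG (a → ¬r)))| = |{0, 1, 2, 3, 5, 7}| = 6.

6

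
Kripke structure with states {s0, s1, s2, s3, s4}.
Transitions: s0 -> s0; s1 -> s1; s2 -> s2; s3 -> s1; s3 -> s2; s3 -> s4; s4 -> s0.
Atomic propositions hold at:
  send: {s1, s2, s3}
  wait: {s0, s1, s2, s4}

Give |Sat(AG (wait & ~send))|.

Sat(~send) = {s0, s4}
Sat(wait & ~send) = {s0, s4}
AG (wait & ~send): greatest fixpoint, start Z0 = {s0, s4}, keep only states in Sat with every successor in Z. Already a fixed point.
Sat(AG (wait & ~send)) = {s0, s4}
|Sat(AG (wait & ~send))| = |{s0, s4}| = 2.

2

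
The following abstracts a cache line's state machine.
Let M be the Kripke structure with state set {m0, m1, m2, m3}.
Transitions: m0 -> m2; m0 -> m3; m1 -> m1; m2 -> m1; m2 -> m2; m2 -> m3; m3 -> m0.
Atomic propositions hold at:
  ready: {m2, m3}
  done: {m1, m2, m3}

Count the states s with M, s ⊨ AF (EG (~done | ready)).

Sat(~done) = {m0}
Sat(~done | ready) = {m0, m2, m3}
EG (~done | ready): greatest fixpoint, start Z0 = {m0, m2, m3}, keep only states in Sat with some successor in Z. Already a fixed point.
Sat(EG (~done | ready)) = {m0, m2, m3}
AF (EG (~done | ready)): least fixpoint, start Z0 = {m0, m2, m3}, add states with every successor in Z. Already a fixed point.
Sat(AF (EG (~done | ready))) = {m0, m2, m3}
|Sat(AF (EG (~done | ready)))| = |{m0, m2, m3}| = 3.

3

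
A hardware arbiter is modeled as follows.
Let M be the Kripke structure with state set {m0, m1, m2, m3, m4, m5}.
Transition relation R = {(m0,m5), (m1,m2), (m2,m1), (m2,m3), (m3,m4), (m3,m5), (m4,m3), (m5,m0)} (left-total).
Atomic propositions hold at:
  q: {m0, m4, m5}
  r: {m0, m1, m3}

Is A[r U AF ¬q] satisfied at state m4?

Sat(¬q) = {m1, m2, m3}
AF ¬q: least fixpoint, start Z0 = {m1, m2, m3}, add states with every successor in Z. Z1 = {m1, m2, m3, m4}; fixed.
Sat(AF ¬q) = {m1, m2, m3, m4}
A[r U AF ¬q]: least fixpoint, start Z0 = Sat(AF ¬q) = {m1, m2, m3, m4}, add states in Sat(r) with every successor in Z. Already a fixed point.
Sat(A[r U AF ¬q]) = {m1, m2, m3, m4}
m4 ∈ Sat(A[r U AF ¬q]) = {m1, m2, m3, m4}, so the formula holds at m4.

Yes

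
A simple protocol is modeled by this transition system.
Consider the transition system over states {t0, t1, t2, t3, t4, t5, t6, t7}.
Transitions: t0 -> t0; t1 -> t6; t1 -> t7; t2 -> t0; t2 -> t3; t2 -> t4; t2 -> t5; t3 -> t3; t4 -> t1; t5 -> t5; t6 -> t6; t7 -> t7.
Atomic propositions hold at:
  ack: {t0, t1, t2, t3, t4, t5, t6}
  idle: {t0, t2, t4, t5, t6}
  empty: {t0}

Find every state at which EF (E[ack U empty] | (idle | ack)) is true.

E[ack U empty]: least fixpoint, start Z0 = Sat(empty) = {t0}, add states in Sat(ack) with some successor in Z. Z1 = {t0, t2}; fixed.
Sat(E[ack U empty]) = {t0, t2}
Sat(idle | ack) = {t0, t1, t2, t3, t4, t5, t6}
Sat(E[ack U empty] | (idle | ack)) = {t0, t1, t2, t3, t4, t5, t6}
EF (E[ack U empty] | (idle | ack)): least fixpoint, start Z0 = {t0, t1, t2, t3, t4, t5, t6}, add states with some successor in Z. Already a fixed point.
Sat(EF (E[ack U empty] | (idle | ack))) = {t0, t1, t2, t3, t4, t5, t6}

{t0, t1, t2, t3, t4, t5, t6}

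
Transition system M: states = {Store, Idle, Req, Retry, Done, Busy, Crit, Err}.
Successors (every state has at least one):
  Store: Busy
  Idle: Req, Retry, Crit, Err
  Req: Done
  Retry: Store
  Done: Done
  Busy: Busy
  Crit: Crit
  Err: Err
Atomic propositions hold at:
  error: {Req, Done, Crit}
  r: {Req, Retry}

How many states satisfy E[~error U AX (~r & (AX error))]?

Sat(~error) = {Store, Idle, Retry, Busy, Err}
Sat(~r) = {Store, Idle, Done, Busy, Crit, Err}
Sat(AX error) = {s : every successor in {Req, Done, Crit}} = {Req, Done, Crit}
Sat(~r & (AX error)) = {Done, Crit}
Sat(AX (~r & (AX error))) = {s : every successor in {Done, Crit}} = {Req, Done, Crit}
E[~error U AX (~r & (AX error))]: least fixpoint, start Z0 = Sat(AX (~r & (AX error))) = {Req, Done, Crit}, add states in Sat(~error) with some successor in Z. Z1 = {Idle, Req, Done, Crit}; fixed.
Sat(E[~error U AX (~r & (AX error))]) = {Idle, Req, Done, Crit}
|Sat(E[~error U AX (~r & (AX error))])| = |{Idle, Req, Done, Crit}| = 4.

4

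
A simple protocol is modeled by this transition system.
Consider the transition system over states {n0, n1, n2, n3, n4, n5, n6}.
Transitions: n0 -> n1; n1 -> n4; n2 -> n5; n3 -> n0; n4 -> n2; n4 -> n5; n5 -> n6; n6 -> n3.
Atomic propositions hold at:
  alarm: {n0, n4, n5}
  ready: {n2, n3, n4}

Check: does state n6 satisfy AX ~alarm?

Yes

Sat(~alarm) = {n1, n2, n3, n6}
Sat(AX ~alarm) = {s : every successor in {n1, n2, n3, n6}} = {n0, n5, n6}
n6 ∈ Sat(AX ~alarm) = {n0, n5, n6}, so the formula holds at n6.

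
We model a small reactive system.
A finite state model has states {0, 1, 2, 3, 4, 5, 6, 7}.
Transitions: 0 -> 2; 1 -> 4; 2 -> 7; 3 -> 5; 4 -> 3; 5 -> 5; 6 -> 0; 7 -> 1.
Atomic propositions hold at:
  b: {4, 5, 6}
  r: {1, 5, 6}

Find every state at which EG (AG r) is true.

AG r: greatest fixpoint, start Z0 = {1, 5, 6}, keep only states in Sat with every successor in Z. Z1 = {5}; fixed.
Sat(AG r) = {5}
EG (AG r): greatest fixpoint, start Z0 = {5}, keep only states in Sat with some successor in Z. Already a fixed point.
Sat(EG (AG r)) = {5}

{5}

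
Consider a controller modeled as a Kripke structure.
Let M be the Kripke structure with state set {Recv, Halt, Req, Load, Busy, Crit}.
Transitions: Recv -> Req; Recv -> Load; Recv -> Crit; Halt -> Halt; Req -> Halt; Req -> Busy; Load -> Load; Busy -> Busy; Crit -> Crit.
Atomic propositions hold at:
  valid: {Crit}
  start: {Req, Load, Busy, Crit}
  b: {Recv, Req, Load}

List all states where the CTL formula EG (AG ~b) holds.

Sat(~b) = {Halt, Busy, Crit}
AG ~b: greatest fixpoint, start Z0 = {Halt, Busy, Crit}, keep only states in Sat with every successor in Z. Already a fixed point.
Sat(AG ~b) = {Halt, Busy, Crit}
EG (AG ~b): greatest fixpoint, start Z0 = {Halt, Busy, Crit}, keep only states in Sat with some successor in Z. Already a fixed point.
Sat(EG (AG ~b)) = {Halt, Busy, Crit}

{Halt, Busy, Crit}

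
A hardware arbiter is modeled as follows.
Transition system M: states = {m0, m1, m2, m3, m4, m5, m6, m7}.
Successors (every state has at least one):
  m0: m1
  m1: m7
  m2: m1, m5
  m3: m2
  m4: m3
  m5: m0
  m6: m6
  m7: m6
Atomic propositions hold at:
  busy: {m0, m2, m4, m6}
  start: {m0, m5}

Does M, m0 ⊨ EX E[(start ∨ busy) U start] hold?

Sat(start ∨ busy) = {m0, m2, m4, m5, m6}
E[(start ∨ busy) U start]: least fixpoint, start Z0 = Sat(start) = {m0, m5}, add states in Sat(start ∨ busy) with some successor in Z. Z1 = {m0, m2, m5}; fixed.
Sat(E[(start ∨ busy) U start]) = {m0, m2, m5}
Sat(EX E[(start ∨ busy) U start]) = {s : some successor in {m0, m2, m5}} = {m2, m3, m5}
m0 ∉ Sat(EX E[(start ∨ busy) U start]) = {m2, m3, m5}, so the formula does not hold at m0.

No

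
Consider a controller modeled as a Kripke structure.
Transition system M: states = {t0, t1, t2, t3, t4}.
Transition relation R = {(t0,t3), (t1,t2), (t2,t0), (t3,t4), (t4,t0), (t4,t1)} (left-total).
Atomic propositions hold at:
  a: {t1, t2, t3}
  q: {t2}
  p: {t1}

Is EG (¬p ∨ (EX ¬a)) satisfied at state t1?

No

Sat(¬p) = {t0, t2, t3, t4}
Sat(¬a) = {t0, t4}
Sat(EX ¬a) = {s : some successor in {t0, t4}} = {t2, t3, t4}
Sat(¬p ∨ (EX ¬a)) = {t0, t2, t3, t4}
EG (¬p ∨ (EX ¬a)): greatest fixpoint, start Z0 = {t0, t2, t3, t4}, keep only states in Sat with some successor in Z. Already a fixed point.
Sat(EG (¬p ∨ (EX ¬a))) = {t0, t2, t3, t4}
t1 ∉ Sat(EG (¬p ∨ (EX ¬a))) = {t0, t2, t3, t4}, so the formula does not hold at t1.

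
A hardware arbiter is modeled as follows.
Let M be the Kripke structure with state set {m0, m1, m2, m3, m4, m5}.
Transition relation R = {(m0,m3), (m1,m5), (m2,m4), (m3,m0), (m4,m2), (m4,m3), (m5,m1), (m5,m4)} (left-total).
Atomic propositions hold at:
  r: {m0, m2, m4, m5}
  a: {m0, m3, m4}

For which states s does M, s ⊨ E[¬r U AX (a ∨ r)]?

{m0, m1, m2, m3, m4}

Sat(¬r) = {m1, m3}
Sat(a ∨ r) = {m0, m2, m3, m4, m5}
Sat(AX (a ∨ r)) = {s : every successor in {m0, m2, m3, m4, m5}} = {m0, m1, m2, m3, m4}
E[¬r U AX (a ∨ r)]: least fixpoint, start Z0 = Sat(AX (a ∨ r)) = {m0, m1, m2, m3, m4}, add states in Sat(¬r) with some successor in Z. Already a fixed point.
Sat(E[¬r U AX (a ∨ r)]) = {m0, m1, m2, m3, m4}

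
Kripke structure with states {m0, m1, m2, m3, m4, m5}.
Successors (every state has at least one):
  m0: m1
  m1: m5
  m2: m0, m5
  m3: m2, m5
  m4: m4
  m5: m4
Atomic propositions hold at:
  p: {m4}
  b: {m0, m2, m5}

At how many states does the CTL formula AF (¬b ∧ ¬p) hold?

Sat(¬b) = {m1, m3, m4}
Sat(¬p) = {m0, m1, m2, m3, m5}
Sat(¬b ∧ ¬p) = {m1, m3}
AF (¬b ∧ ¬p): least fixpoint, start Z0 = {m1, m3}, add states with every successor in Z. Z1 = {m0, m1, m3}; fixed.
Sat(AF (¬b ∧ ¬p)) = {m0, m1, m3}
|Sat(AF (¬b ∧ ¬p))| = |{m0, m1, m3}| = 3.

3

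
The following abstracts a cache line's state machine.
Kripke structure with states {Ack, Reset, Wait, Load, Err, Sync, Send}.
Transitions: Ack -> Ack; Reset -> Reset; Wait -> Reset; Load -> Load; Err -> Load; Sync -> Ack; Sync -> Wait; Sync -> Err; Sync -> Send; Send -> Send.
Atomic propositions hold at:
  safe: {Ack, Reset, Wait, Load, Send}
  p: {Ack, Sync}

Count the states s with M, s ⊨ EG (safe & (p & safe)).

Sat(p & safe) = {Ack}
Sat(safe & (p & safe)) = {Ack}
EG (safe & (p & safe)): greatest fixpoint, start Z0 = {Ack}, keep only states in Sat with some successor in Z. Already a fixed point.
Sat(EG (safe & (p & safe))) = {Ack}
|Sat(EG (safe & (p & safe)))| = |{Ack}| = 1.

1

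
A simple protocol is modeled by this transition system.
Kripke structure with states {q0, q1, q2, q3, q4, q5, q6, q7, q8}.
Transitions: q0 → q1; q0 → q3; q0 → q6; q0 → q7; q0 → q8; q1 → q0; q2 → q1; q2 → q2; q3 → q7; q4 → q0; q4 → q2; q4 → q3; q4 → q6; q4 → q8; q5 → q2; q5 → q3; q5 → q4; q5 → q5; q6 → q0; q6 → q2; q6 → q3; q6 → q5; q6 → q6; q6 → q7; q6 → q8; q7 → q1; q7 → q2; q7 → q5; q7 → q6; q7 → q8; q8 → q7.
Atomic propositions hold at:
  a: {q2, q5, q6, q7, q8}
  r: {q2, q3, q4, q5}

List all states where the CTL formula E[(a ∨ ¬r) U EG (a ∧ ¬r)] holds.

Sat(¬r) = {q0, q1, q6, q7, q8}
Sat(a ∨ ¬r) = {q0, q1, q2, q5, q6, q7, q8}
Sat(a ∧ ¬r) = {q6, q7, q8}
EG (a ∧ ¬r): greatest fixpoint, start Z0 = {q6, q7, q8}, keep only states in Sat with some successor in Z. Already a fixed point.
Sat(EG (a ∧ ¬r)) = {q6, q7, q8}
E[(a ∨ ¬r) U EG (a ∧ ¬r)]: least fixpoint, start Z0 = Sat(EG (a ∧ ¬r)) = {q6, q7, q8}, add states in Sat(a ∨ ¬r) with some successor in Z. Z1 = {q0, q6, q7, q8}; Z2 = {q0, q1, q6, q7, q8}; Z3 = {q0, q1, q2, q6, q7, q8}; Z4 = {q0, q1, q2, q5, q6, q7, q8}; fixed.
Sat(E[(a ∨ ¬r) U EG (a ∧ ¬r)]) = {q0, q1, q2, q5, q6, q7, q8}

{q0, q1, q2, q5, q6, q7, q8}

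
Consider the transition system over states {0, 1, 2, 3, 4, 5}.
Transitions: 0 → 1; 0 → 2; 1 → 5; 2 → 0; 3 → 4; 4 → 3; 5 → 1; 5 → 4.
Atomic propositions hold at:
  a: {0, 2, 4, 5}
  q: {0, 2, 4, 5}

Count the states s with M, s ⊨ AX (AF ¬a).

4

Sat(¬a) = {1, 3}
AF ¬a: least fixpoint, start Z0 = {1, 3}, add states with every successor in Z. Z1 = {1, 3, 4}; Z2 = {1, 3, 4, 5}; fixed.
Sat(AF ¬a) = {1, 3, 4, 5}
Sat(AX (AF ¬a)) = {s : every successor in {1, 3, 4, 5}} = {1, 3, 4, 5}
|Sat(AX (AF ¬a))| = |{1, 3, 4, 5}| = 4.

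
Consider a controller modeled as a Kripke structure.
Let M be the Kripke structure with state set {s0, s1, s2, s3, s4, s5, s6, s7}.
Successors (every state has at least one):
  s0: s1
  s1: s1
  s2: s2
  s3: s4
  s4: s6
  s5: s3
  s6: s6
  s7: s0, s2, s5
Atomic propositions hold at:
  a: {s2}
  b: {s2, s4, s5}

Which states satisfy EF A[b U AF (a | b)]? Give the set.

{s2, s3, s4, s5, s7}

Sat(a | b) = {s2, s4, s5}
AF (a | b): least fixpoint, start Z0 = {s2, s4, s5}, add states with every successor in Z. Z1 = {s2, s3, s4, s5}; fixed.
Sat(AF (a | b)) = {s2, s3, s4, s5}
A[b U AF (a | b)]: least fixpoint, start Z0 = Sat(AF (a | b)) = {s2, s3, s4, s5}, add states in Sat(b) with every successor in Z. Already a fixed point.
Sat(A[b U AF (a | b)]) = {s2, s3, s4, s5}
EF A[b U AF (a | b)]: least fixpoint, start Z0 = {s2, s3, s4, s5}, add states with some successor in Z. Z1 = {s2, s3, s4, s5, s7}; fixed.
Sat(EF A[b U AF (a | b)]) = {s2, s3, s4, s5, s7}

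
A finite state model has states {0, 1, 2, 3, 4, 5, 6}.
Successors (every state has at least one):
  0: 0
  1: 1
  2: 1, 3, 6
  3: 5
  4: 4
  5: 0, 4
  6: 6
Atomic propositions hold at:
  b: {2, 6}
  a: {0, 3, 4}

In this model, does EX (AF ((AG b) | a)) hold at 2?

AG b: greatest fixpoint, start Z0 = {2, 6}, keep only states in Sat with every successor in Z. Z1 = {6}; fixed.
Sat(AG b) = {6}
Sat((AG b) | a) = {0, 3, 4, 6}
AF ((AG b) | a): least fixpoint, start Z0 = {0, 3, 4, 6}, add states with every successor in Z. Z1 = {0, 3, 4, 5, 6}; fixed.
Sat(AF ((AG b) | a)) = {0, 3, 4, 5, 6}
Sat(EX (AF ((AG b) | a))) = {s : some successor in {0, 3, 4, 5, 6}} = {0, 2, 3, 4, 5, 6}
2 ∈ Sat(EX (AF ((AG b) | a))) = {0, 2, 3, 4, 5, 6}, so the formula holds at 2.

Yes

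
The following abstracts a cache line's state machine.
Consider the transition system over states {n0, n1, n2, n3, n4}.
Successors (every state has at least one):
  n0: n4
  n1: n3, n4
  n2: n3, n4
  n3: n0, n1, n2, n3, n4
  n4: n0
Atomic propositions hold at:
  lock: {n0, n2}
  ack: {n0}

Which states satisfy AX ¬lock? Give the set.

Sat(¬lock) = {n1, n3, n4}
Sat(AX ¬lock) = {s : every successor in {n1, n3, n4}} = {n0, n1, n2}

{n0, n1, n2}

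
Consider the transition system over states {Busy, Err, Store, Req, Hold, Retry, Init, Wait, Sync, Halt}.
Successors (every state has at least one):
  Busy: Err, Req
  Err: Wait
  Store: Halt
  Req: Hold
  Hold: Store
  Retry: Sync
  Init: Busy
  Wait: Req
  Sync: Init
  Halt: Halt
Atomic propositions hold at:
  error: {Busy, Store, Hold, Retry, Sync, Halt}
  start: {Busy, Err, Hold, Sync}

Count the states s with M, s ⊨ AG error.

3

AG error: greatest fixpoint, start Z0 = {Busy, Store, Hold, Retry, Sync, Halt}, keep only states in Sat with every successor in Z. Z1 = {Store, Hold, Retry, Halt}; Z2 = {Store, Hold, Halt}; fixed.
Sat(AG error) = {Store, Hold, Halt}
|Sat(AG error)| = |{Store, Hold, Halt}| = 3.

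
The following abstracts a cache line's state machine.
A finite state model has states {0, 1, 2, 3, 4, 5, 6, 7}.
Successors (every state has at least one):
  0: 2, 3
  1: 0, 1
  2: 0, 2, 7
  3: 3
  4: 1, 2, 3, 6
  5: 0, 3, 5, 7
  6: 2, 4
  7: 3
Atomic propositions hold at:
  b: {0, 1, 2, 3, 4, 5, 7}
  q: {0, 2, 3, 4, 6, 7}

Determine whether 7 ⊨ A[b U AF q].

AF q: least fixpoint, start Z0 = {0, 2, 3, 4, 6, 7}, add states with every successor in Z. Already a fixed point.
Sat(AF q) = {0, 2, 3, 4, 6, 7}
A[b U AF q]: least fixpoint, start Z0 = Sat(AF q) = {0, 2, 3, 4, 6, 7}, add states in Sat(b) with every successor in Z. Already a fixed point.
Sat(A[b U AF q]) = {0, 2, 3, 4, 6, 7}
7 ∈ Sat(A[b U AF q]) = {0, 2, 3, 4, 6, 7}, so the formula holds at 7.

Yes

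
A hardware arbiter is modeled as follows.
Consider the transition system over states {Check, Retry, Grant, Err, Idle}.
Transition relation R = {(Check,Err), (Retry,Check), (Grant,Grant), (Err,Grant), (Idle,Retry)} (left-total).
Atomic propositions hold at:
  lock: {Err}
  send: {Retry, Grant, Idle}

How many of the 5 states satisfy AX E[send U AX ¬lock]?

4

Sat(¬lock) = {Check, Retry, Grant, Idle}
Sat(AX ¬lock) = {s : every successor in {Check, Retry, Grant, Idle}} = {Retry, Grant, Err, Idle}
E[send U AX ¬lock]: least fixpoint, start Z0 = Sat(AX ¬lock) = {Retry, Grant, Err, Idle}, add states in Sat(send) with some successor in Z. Already a fixed point.
Sat(E[send U AX ¬lock]) = {Retry, Grant, Err, Idle}
Sat(AX E[send U AX ¬lock]) = {s : every successor in {Retry, Grant, Err, Idle}} = {Check, Grant, Err, Idle}
|Sat(AX E[send U AX ¬lock])| = |{Check, Grant, Err, Idle}| = 4.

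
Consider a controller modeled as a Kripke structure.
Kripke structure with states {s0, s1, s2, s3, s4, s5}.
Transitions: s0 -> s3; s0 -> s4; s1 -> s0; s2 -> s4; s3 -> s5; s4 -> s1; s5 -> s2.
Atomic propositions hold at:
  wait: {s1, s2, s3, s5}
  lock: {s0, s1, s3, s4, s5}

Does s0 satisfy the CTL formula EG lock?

EG lock: greatest fixpoint, start Z0 = {s0, s1, s3, s4, s5}, keep only states in Sat with some successor in Z. Z1 = {s0, s1, s3, s4}; Z2 = {s0, s1, s4}; fixed.
Sat(EG lock) = {s0, s1, s4}
s0 ∈ Sat(EG lock) = {s0, s1, s4}, so the formula holds at s0.

Yes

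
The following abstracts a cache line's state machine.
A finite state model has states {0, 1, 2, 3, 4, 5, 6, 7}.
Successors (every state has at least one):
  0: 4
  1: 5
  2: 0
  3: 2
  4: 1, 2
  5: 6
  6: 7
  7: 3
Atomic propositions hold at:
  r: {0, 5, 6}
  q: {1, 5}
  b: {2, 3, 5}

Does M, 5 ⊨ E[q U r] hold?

E[q U r]: least fixpoint, start Z0 = Sat(r) = {0, 5, 6}, add states in Sat(q) with some successor in Z. Z1 = {0, 1, 5, 6}; fixed.
Sat(E[q U r]) = {0, 1, 5, 6}
5 ∈ Sat(E[q U r]) = {0, 1, 5, 6}, so the formula holds at 5.

Yes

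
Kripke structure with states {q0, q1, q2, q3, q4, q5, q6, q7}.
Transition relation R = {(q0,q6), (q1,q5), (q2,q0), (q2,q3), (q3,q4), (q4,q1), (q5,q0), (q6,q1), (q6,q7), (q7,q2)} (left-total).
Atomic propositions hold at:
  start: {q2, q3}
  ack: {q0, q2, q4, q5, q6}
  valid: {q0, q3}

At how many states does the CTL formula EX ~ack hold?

3

Sat(~ack) = {q1, q3, q7}
Sat(EX ~ack) = {s : some successor in {q1, q3, q7}} = {q2, q4, q6}
|Sat(EX ~ack)| = |{q2, q4, q6}| = 3.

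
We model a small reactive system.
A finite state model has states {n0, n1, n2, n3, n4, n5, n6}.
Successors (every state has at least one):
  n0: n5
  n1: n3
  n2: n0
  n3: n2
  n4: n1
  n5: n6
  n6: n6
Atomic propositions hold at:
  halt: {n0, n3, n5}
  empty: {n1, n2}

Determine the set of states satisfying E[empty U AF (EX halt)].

Sat(EX halt) = {s : some successor in {n0, n3, n5}} = {n0, n1, n2}
AF (EX halt): least fixpoint, start Z0 = {n0, n1, n2}, add states with every successor in Z. Z1 = {n0, n1, n2, n3, n4}; fixed.
Sat(AF (EX halt)) = {n0, n1, n2, n3, n4}
E[empty U AF (EX halt)]: least fixpoint, start Z0 = Sat(AF (EX halt)) = {n0, n1, n2, n3, n4}, add states in Sat(empty) with some successor in Z. Already a fixed point.
Sat(E[empty U AF (EX halt)]) = {n0, n1, n2, n3, n4}

{n0, n1, n2, n3, n4}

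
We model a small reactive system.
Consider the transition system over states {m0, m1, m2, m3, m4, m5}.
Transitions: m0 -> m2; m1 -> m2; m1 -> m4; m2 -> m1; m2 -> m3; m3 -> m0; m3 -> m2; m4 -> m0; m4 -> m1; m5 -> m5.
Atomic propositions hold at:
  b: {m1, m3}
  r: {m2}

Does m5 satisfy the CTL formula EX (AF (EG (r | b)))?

Sat(r | b) = {m1, m2, m3}
EG (r | b): greatest fixpoint, start Z0 = {m1, m2, m3}, keep only states in Sat with some successor in Z. Already a fixed point.
Sat(EG (r | b)) = {m1, m2, m3}
AF (EG (r | b)): least fixpoint, start Z0 = {m1, m2, m3}, add states with every successor in Z. Z1 = {m0, m1, m2, m3}; Z2 = {m0, m1, m2, m3, m4}; fixed.
Sat(AF (EG (r | b))) = {m0, m1, m2, m3, m4}
Sat(EX (AF (EG (r | b)))) = {s : some successor in {m0, m1, m2, m3, m4}} = {m0, m1, m2, m3, m4}
m5 ∉ Sat(EX (AF (EG (r | b)))) = {m0, m1, m2, m3, m4}, so the formula does not hold at m5.

No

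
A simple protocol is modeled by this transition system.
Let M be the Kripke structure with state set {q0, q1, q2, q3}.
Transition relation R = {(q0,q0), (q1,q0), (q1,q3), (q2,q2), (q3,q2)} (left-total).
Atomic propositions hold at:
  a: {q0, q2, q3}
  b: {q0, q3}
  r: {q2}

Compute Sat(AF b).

AF b: least fixpoint, start Z0 = {q0, q3}, add states with every successor in Z. Z1 = {q0, q1, q3}; fixed.
Sat(AF b) = {q0, q1, q3}

{q0, q1, q3}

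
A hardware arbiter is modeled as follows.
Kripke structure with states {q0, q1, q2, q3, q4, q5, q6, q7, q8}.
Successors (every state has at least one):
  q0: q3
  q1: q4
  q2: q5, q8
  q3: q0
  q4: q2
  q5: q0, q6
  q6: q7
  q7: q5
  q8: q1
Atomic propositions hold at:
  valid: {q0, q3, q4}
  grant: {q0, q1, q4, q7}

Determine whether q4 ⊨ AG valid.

AG valid: greatest fixpoint, start Z0 = {q0, q3, q4}, keep only states in Sat with every successor in Z. Z1 = {q0, q3}; fixed.
Sat(AG valid) = {q0, q3}
q4 ∉ Sat(AG valid) = {q0, q3}, so the formula does not hold at q4.

No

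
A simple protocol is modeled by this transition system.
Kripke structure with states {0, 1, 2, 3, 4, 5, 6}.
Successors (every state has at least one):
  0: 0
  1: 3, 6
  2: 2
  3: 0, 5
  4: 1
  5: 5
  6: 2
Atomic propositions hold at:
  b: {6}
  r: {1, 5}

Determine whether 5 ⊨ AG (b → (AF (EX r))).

Yes

Sat(EX r) = {s : some successor in {1, 5}} = {3, 4, 5}
AF (EX r): least fixpoint, start Z0 = {3, 4, 5}, add states with every successor in Z. Already a fixed point.
Sat(AF (EX r)) = {3, 4, 5}
Sat(b → (AF (EX r))) = {0, 1, 2, 3, 4, 5}
AG (b → (AF (EX r))): greatest fixpoint, start Z0 = {0, 1, 2, 3, 4, 5}, keep only states in Sat with every successor in Z. Z1 = {0, 2, 3, 4, 5}; Z2 = {0, 2, 3, 5}; fixed.
Sat(AG (b → (AF (EX r)))) = {0, 2, 3, 5}
5 ∈ Sat(AG (b → (AF (EX r)))) = {0, 2, 3, 5}, so the formula holds at 5.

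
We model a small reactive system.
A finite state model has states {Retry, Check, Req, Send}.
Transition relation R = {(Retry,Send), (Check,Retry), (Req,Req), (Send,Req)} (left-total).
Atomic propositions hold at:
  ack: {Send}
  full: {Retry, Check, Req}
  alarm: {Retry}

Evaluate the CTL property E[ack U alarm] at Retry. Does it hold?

E[ack U alarm]: least fixpoint, start Z0 = Sat(alarm) = {Retry}, add states in Sat(ack) with some successor in Z. Already a fixed point.
Sat(E[ack U alarm]) = {Retry}
Retry ∈ Sat(E[ack U alarm]) = {Retry}, so the formula holds at Retry.

Yes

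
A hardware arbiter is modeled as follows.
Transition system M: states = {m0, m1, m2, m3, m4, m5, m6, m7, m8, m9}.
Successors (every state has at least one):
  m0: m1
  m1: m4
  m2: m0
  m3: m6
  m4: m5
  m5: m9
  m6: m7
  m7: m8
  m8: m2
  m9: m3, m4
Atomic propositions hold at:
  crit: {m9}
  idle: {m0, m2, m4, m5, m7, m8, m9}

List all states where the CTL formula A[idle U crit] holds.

{m4, m5, m9}

A[idle U crit]: least fixpoint, start Z0 = Sat(crit) = {m9}, add states in Sat(idle) with every successor in Z. Z1 = {m5, m9}; Z2 = {m4, m5, m9}; fixed.
Sat(A[idle U crit]) = {m4, m5, m9}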